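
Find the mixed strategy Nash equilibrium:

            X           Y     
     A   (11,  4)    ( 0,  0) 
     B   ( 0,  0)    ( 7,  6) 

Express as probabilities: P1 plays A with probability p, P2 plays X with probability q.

p = 0.6, q = 0.3889

Work:
Find probabilities that make opponent indifferent:
P2 chooses q to make P1 indifferent between A and B
P1 chooses p to make P2 indifferent between X and Y
Mixed NE: P1 plays (A: 0.6, B: 0.4), P2 plays (X: 0.3889, Y: 0.6111)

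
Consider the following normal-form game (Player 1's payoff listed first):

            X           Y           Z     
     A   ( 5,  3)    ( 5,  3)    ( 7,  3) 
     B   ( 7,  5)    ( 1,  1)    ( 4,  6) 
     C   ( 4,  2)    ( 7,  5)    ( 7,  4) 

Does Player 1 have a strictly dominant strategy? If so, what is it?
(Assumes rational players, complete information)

No strictly dominant strategy exists for Player 1

Work:
A strategy strictly dominates another if it gives a strictly higher payoff against every opponent action. Compare each pair of P1's strategies column-by-column:
  A vs B: [5 vs 7, 5 vs 1, 7 vs 4] → A does not strictly dominate B (column X: 5 ≤ 7)
  A vs C: [5 vs 4, 5 vs 7, 7 vs 7] → A does not strictly dominate C (column Y: 5 ≤ 7)
  B vs A: [7 vs 5, 1 vs 5, 4 vs 7] → B does not strictly dominate A (column Y: 1 ≤ 5)
  B vs C: [7 vs 4, 1 vs 7, 4 vs 7] → B does not strictly dominate C (column Y: 1 ≤ 7)
  C vs A: [4 vs 5, 7 vs 5, 7 vs 7] → C does not strictly dominate A (column X: 4 ≤ 5)
  C vs B: [4 vs 7, 7 vs 1, 7 vs 4] → C does not strictly dominate B (column X: 4 ≤ 7)
No single strategy strictly dominates all others → no strictly dominant strategy.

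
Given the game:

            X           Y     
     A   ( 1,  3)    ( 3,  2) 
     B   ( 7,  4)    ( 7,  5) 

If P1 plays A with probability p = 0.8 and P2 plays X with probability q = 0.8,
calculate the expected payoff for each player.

E[P1] = 2.52, E[P2] = 3.08

Work:
E[P1] = p·q·π₁(A,X) + p·(1-q)·π₁(A,Y) + (1-p)·q·π₁(B,X) + (1-p)·(1-q)·π₁(B,Y)
= 0.8·0.8·1 + 0.8·0.2·3 + 0.2·0.8·7 + 0.2·0.2·7
= 2.52

E[P2] = 3.08 (similar calculation)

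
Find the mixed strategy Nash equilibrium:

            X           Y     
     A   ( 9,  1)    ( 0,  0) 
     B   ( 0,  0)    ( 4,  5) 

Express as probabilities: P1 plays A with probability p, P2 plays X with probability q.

p = 0.8333, q = 0.3077

Work:
Find probabilities that make opponent indifferent:
P2 chooses q to make P1 indifferent between A and B
P1 chooses p to make P2 indifferent between X and Y
Mixed NE: P1 plays (A: 0.8333, B: 0.1667), P2 plays (X: 0.3077, Y: 0.6923)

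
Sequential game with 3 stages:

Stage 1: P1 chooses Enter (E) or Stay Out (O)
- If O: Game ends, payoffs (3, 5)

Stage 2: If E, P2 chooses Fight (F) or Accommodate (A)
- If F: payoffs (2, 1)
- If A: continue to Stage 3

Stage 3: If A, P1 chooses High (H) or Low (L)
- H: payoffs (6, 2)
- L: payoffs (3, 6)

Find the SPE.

SPE: (E, A, H); Outcome (6, 2)

Work:
Stage 3: P1 chooses H (6 vs 3)
Stage 2: P2: F->1, A->2 (anticipating H). Choose A
Stage 1: P1: O->3, E->6 (anticipating A, H). Choose E
SPE path: E -> A -> H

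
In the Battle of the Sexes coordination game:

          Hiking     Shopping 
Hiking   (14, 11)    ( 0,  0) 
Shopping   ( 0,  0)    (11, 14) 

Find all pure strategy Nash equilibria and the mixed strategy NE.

Pure NE: (Hiking, Hiking) and (Shopping, Shopping); Mixed NE: p = 0.56, q = 0.44

Work:
Check pure NE:
(Hiking, Hiking): (14, 11) - no unilateral deviation beneficial
(Shopping, Shopping): (11, 14) - no unilateral deviation beneficial
Mixed NE: P1 plays Hiking with p = 0.56, P2 plays Hiking with q = 0.44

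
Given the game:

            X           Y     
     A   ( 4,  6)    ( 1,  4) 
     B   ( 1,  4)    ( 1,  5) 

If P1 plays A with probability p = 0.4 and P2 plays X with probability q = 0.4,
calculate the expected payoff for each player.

E[P1] = 1.48, E[P2] = 4.68

Work:
E[P1] = p·q·π₁(A,X) + p·(1-q)·π₁(A,Y) + (1-p)·q·π₁(B,X) + (1-p)·(1-q)·π₁(B,Y)
= 0.4·0.4·4 + 0.4·0.6·1 + 0.6·0.4·1 + 0.6·0.6·1
= 1.48

E[P2] = 4.68 (similar calculation)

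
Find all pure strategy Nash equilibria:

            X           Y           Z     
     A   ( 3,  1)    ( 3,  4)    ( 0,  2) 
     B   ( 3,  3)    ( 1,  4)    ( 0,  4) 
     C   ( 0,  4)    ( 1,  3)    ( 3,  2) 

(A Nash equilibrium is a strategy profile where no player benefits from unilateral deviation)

Nash equilibrium: (A, Y)

Work:
Best responses:
  P1 vs X: payoffs [3, 3, 0] → best response A/B (payoff 3)
  P1 vs Y: payoffs [3, 1, 1] → best response A (payoff 3)
  P1 vs Z: payoffs [0, 0, 3] → best response C (payoff 3)
  P2 vs A: payoffs [1, 4, 2] → best response Y (payoff 4)
  P2 vs B: payoffs [3, 4, 4] → best response Y/Z (payoff 4)
  P2 vs C: payoffs [4, 3, 2] → best response X (payoff 4)
Mutual best responses: (A,Y) → Nash equilibria.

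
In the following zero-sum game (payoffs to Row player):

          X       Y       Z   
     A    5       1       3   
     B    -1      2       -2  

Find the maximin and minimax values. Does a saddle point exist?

Maximin = 1, Minimax = 2, Saddle: False

Work:
Row minimums: [1, -2] → maximin = 1
Column maximums: [5, 2, 3] → minimax = 2
No saddle point (maximin ≠ minimax). Mixed strategy needed.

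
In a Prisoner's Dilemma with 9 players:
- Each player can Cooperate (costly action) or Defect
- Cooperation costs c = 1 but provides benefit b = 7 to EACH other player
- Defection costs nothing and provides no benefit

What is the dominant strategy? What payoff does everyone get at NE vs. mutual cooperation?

Dominant: Defect; NE payoff = 0; Coop payoff = 55

Work:
Defect dominates (saves cost c = 1, benefit to others is external)
NE: All defect → everyone gets 0
If all cooperate: each receives (8)×7 - 1 = 55
Social dilemma: 55 > 0 but NE gives 0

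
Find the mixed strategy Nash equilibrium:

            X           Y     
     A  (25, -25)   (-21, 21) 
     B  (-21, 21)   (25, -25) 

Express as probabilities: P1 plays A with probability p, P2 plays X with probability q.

p = 0.5, q = 0.5

Work:
Find probabilities that make opponent indifferent:
P2 chooses q to make P1 indifferent between A and B
P1 chooses p to make P2 indifferent between X and Y
Mixed NE: P1 plays (A: 0.5, B: 0.5), P2 plays (X: 0.5, Y: 0.5)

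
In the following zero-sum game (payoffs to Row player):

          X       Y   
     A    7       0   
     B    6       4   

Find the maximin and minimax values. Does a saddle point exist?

Maximin = 4, Minimax = 4, Saddle: True

Work:
Row minimums: [0, 4] → maximin = 4
Column maximums: [7, 4] → minimax = 4
Saddle point exists! Game value = 4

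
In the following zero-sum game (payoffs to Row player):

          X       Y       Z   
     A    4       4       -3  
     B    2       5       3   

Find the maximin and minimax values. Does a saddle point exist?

Maximin = 2, Minimax = 3, Saddle: False

Work:
Row minimums: [-3, 2] → maximin = 2
Column maximums: [4, 5, 3] → minimax = 3
No saddle point (maximin ≠ minimax). Mixed strategy needed.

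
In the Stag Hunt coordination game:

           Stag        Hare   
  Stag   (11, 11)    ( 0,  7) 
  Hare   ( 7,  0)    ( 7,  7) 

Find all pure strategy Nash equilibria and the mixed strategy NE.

Pure NE: (Stag, Stag) and (Hare, Hare); Mixed NE: p = 0.6364, q = 0.6364

Work:
Check pure NE:
(Stag, Stag): (11, 11) - no unilateral deviation beneficial
(Hare, Hare): (7, 7) - no unilateral deviation beneficial
Mixed NE: P1 plays Stag with p = 0.6364, P2 plays Stag with q = 0.6364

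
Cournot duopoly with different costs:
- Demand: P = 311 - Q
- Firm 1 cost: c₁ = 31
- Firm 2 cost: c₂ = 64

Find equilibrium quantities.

q₁* = 104.33, q₂* = 71.33

Work:
Reaction: q₁ = (311 - 31 - q₂)/2
Reaction: q₂ = (311 - 64 - q₁)/2
Solve simultaneously:
q₁* = (311 - 2×31 + 64)/3 = 104.33
q₂* = (311 - 2×64 + 31)/3 = 71.33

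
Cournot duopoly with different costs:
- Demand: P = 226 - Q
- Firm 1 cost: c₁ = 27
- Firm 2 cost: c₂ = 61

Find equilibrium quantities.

q₁* = 77.67, q₂* = 43.67

Work:
Reaction: q₁ = (226 - 27 - q₂)/2
Reaction: q₂ = (226 - 61 - q₁)/2
Solve simultaneously:
q₁* = (226 - 2×27 + 61)/3 = 77.67
q₂* = (226 - 2×61 + 27)/3 = 43.67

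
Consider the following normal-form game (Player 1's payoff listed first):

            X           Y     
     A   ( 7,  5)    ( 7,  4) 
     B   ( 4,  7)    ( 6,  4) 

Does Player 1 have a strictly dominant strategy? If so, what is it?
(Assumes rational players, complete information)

Yes, Player 1's strictly dominant strategy is A

Work:
A strategy strictly dominates another if it gives a strictly higher payoff against every opponent action. Compare each pair of P1's strategies column-by-column:
  A vs B: [7 vs 4, 7 vs 6] → A strictly dominates B
  B vs A: [4 vs 7, 6 vs 7] → B does not strictly dominate A (column X: 4 ≤ 7)
A strictly dominates every other strategy → strictly dominant.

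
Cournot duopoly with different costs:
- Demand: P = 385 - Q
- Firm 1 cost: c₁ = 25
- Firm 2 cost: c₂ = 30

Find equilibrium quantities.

q₁* = 121.67, q₂* = 116.67

Work:
Reaction: q₁ = (385 - 25 - q₂)/2
Reaction: q₂ = (385 - 30 - q₁)/2
Solve simultaneously:
q₁* = (385 - 2×25 + 30)/3 = 121.67
q₂* = (385 - 2×30 + 25)/3 = 116.67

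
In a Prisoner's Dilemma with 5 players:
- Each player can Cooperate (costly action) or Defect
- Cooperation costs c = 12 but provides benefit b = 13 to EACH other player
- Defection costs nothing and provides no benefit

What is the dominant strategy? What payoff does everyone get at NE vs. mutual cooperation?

Dominant: Defect; NE payoff = 0; Coop payoff = 40

Work:
Defect dominates (saves cost c = 12, benefit to others is external)
NE: All defect → everyone gets 0
If all cooperate: each receives (4)×13 - 12 = 40
Social dilemma: 40 > 0 but NE gives 0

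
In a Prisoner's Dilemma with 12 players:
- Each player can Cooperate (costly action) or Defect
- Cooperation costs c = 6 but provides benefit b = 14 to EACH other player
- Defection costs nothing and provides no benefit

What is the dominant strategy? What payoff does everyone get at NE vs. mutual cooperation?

Dominant: Defect; NE payoff = 0; Coop payoff = 148

Work:
Defect dominates (saves cost c = 6, benefit to others is external)
NE: All defect → everyone gets 0
If all cooperate: each receives (11)×14 - 6 = 148
Social dilemma: 148 > 0 but NE gives 0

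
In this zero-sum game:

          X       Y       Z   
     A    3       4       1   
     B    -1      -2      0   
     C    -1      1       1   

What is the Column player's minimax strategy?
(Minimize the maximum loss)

Column should play Z, value = 1

Work:
Column player minimizes Row's maximum payoff:
Column X: max payoff to Row = 3
Column Y: max payoff to Row = 4
Column Z: max payoff to Row = 1
Minimum is 1, achieved by column Z.
Minimax strategy: Z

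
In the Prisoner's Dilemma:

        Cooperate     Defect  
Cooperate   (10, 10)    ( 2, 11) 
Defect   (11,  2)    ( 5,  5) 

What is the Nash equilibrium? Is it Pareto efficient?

(Defect, Defect) is NE; not Pareto efficient

Work:
Defect dominates Cooperate for both players:
If P2 cooperates: Defect (11) > Cooperate (10)
If P2 defects: Defect (5) > Cooperate (2)
NE: (Defect, Defect) with payoff (5, 5)
But (Cooperate, Cooperate) = (10, 10) Pareto dominates (5, 5)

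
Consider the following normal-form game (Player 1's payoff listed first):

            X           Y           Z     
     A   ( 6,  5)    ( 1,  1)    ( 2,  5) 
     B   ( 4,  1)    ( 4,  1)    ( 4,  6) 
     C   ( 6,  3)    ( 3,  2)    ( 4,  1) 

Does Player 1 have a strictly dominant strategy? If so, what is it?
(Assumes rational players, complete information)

No strictly dominant strategy exists for Player 1

Work:
A strategy strictly dominates another if it gives a strictly higher payoff against every opponent action. Compare each pair of P1's strategies column-by-column:
  A vs B: [6 vs 4, 1 vs 4, 2 vs 4] → A does not strictly dominate B (column Y: 1 ≤ 4)
  A vs C: [6 vs 6, 1 vs 3, 2 vs 4] → A does not strictly dominate C (column X: 6 ≤ 6)
  B vs A: [4 vs 6, 4 vs 1, 4 vs 2] → B does not strictly dominate A (column X: 4 ≤ 6)
  B vs C: [4 vs 6, 4 vs 3, 4 vs 4] → B does not strictly dominate C (column X: 4 ≤ 6)
  C vs A: [6 vs 6, 3 vs 1, 4 vs 2] → C does not strictly dominate A (column X: 6 ≤ 6)
  C vs B: [6 vs 4, 3 vs 4, 4 vs 4] → C does not strictly dominate B (column Y: 3 ≤ 4)
No single strategy strictly dominates all others → no strictly dominant strategy.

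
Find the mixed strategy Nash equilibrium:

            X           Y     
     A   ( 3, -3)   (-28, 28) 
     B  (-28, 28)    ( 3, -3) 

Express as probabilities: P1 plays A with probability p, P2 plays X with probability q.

p = 0.5, q = 0.5

Work:
Find probabilities that make opponent indifferent:
P2 chooses q to make P1 indifferent between A and B
P1 chooses p to make P2 indifferent between X and Y
Mixed NE: P1 plays (A: 0.5, B: 0.5), P2 plays (X: 0.5, Y: 0.5)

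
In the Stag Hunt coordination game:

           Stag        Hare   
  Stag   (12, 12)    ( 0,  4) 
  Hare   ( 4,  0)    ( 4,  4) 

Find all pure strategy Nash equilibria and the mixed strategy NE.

Pure NE: (Stag, Stag) and (Hare, Hare); Mixed NE: p = 0.3333, q = 0.3333

Work:
Check pure NE:
(Stag, Stag): (12, 12) - no unilateral deviation beneficial
(Hare, Hare): (4, 4) - no unilateral deviation beneficial
Mixed NE: P1 plays Stag with p = 0.3333, P2 plays Stag with q = 0.3333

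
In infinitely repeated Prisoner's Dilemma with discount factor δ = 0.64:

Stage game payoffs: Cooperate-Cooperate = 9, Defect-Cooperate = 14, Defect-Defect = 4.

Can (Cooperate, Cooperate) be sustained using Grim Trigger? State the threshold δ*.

δ* = 0.5; since δ = 0.64 ≥ 0.5, cooperation can be sustained

Work:
For Grim Trigger:
Cooperate forever: 9/(1-δ)
Defect then punished: 14 + 4·δ/(1-δ)
Need: 9/(1-δ) ≥ 14 + 4·δ/(1-δ)
Solving: δ ≥ (T-R)/(T-P) = (14-9)/(14-4) = 0.5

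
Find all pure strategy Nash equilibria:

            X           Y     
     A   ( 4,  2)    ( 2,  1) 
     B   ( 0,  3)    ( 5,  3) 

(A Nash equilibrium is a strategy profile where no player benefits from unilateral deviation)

Nash equilibrium: (A, X), (B, Y)

Work:
Best responses:
  P1 vs X: payoffs [4, 0] → best response A (payoff 4)
  P1 vs Y: payoffs [2, 5] → best response B (payoff 5)
  P2 vs A: payoffs [2, 1] → best response X (payoff 2)
  P2 vs B: payoffs [3, 3] → best response X/Y (payoff 3)
Mutual best responses: (A,X), (B,Y) → Nash equilibria.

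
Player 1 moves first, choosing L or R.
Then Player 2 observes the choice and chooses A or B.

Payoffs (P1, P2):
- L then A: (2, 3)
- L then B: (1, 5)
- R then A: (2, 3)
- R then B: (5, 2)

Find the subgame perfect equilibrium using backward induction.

P1 plays R, P2 plays B after L and A after R; Payoff (2, 3)

Work:
Backward induction:
After L: P2 chooses B → P1 gets 1
After R: P2 chooses A → P1 gets 2
P1 chooses R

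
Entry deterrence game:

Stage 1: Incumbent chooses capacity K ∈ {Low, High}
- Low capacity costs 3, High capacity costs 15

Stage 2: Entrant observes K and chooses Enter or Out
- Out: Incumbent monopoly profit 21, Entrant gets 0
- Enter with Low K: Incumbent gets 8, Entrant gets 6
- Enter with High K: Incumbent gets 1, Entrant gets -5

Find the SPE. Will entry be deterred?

SPE: (High, Enter|Low, Out|High); Entry deterred. Incumbent net profit = 6

Work:
After Low K: Entrant enters (6 > 0)
After High K: Entrant stays out (-5 < 0)
Incumbent: Low → 8−3=5, High → 21−15=6
Incumbent chooses High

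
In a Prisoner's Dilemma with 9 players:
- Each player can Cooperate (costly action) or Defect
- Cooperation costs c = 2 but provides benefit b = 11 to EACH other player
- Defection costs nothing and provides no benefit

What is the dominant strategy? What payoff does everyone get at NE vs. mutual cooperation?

Dominant: Defect; NE payoff = 0; Coop payoff = 86

Work:
Defect dominates (saves cost c = 2, benefit to others is external)
NE: All defect → everyone gets 0
If all cooperate: each receives (8)×11 - 2 = 86
Social dilemma: 86 > 0 but NE gives 0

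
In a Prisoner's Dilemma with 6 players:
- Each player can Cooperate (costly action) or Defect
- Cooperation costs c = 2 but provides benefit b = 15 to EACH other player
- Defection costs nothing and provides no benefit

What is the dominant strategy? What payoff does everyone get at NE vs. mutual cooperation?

Dominant: Defect; NE payoff = 0; Coop payoff = 73

Work:
Defect dominates (saves cost c = 2, benefit to others is external)
NE: All defect → everyone gets 0
If all cooperate: each receives (5)×15 - 2 = 73
Social dilemma: 73 > 0 but NE gives 0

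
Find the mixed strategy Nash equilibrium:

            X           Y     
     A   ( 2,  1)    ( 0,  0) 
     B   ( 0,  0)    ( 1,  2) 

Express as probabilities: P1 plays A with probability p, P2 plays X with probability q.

p = 0.6667, q = 0.3333

Work:
Find probabilities that make opponent indifferent:
P2 chooses q to make P1 indifferent between A and B
P1 chooses p to make P2 indifferent between X and Y
Mixed NE: P1 plays (A: 0.6667, B: 0.3333), P2 plays (X: 0.3333, Y: 0.6667)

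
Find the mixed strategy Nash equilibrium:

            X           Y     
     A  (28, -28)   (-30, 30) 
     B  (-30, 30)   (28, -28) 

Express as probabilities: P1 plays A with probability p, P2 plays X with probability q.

p = 0.5, q = 0.5

Work:
Find probabilities that make opponent indifferent:
P2 chooses q to make P1 indifferent between A and B
P1 chooses p to make P2 indifferent between X and Y
Mixed NE: P1 plays (A: 0.5, B: 0.5), P2 plays (X: 0.5, Y: 0.5)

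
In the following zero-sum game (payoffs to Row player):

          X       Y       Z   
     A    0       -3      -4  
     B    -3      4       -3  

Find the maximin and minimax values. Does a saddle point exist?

Maximin = -3, Minimax = -3, Saddle: True

Work:
Row minimums: [-4, -3] → maximin = -3
Column maximums: [0, 4, -3] → minimax = -3
Saddle point exists! Game value = -3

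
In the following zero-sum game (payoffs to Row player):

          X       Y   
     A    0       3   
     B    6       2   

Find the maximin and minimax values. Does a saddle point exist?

Maximin = 2, Minimax = 3, Saddle: False

Work:
Row minimums: [0, 2] → maximin = 2
Column maximums: [6, 3] → minimax = 3
No saddle point (maximin ≠ minimax). Mixed strategy needed.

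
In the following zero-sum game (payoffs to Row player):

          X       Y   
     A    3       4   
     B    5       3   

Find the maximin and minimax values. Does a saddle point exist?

Maximin = 3, Minimax = 4, Saddle: False

Work:
Row minimums: [3, 3] → maximin = 3
Column maximums: [5, 4] → minimax = 4
No saddle point (maximin ≠ minimax). Mixed strategy needed.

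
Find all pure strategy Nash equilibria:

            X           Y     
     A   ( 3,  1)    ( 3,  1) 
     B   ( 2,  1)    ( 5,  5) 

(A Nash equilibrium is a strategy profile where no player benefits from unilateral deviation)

Nash equilibrium: (A, X), (B, Y)

Work:
Best responses:
  P1 vs X: payoffs [3, 2] → best response A (payoff 3)
  P1 vs Y: payoffs [3, 5] → best response B (payoff 5)
  P2 vs A: payoffs [1, 1] → best response X/Y (payoff 1)
  P2 vs B: payoffs [1, 5] → best response Y (payoff 5)
Mutual best responses: (A,X), (B,Y) → Nash equilibria.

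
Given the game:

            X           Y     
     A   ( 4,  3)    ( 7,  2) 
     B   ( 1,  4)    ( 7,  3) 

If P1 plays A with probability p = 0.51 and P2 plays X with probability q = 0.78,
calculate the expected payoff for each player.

E[P1] = 3.5134, E[P2] = 3.27

Work:
E[P1] = p·q·π₁(A,X) + p·(1-q)·π₁(A,Y) + (1-p)·q·π₁(B,X) + (1-p)·(1-q)·π₁(B,Y)
= 0.51·0.78·4 + 0.51·0.22·7 + 0.49·0.78·1 + 0.49·0.22·7
= 3.5134

E[P2] = 3.27 (similar calculation)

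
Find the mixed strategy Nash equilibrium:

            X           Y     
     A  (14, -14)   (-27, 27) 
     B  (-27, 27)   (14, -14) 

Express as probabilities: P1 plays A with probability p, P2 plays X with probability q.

p = 0.5, q = 0.5

Work:
Find probabilities that make opponent indifferent:
P2 chooses q to make P1 indifferent between A and B
P1 chooses p to make P2 indifferent between X and Y
Mixed NE: P1 plays (A: 0.5, B: 0.5), P2 plays (X: 0.5, Y: 0.5)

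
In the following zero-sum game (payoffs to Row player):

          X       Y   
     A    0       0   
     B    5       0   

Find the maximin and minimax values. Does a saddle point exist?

Maximin = 0, Minimax = 0, Saddle: True

Work:
Row minimums: [0, 0] → maximin = 0
Column maximums: [5, 0] → minimax = 0
Saddle point exists! Game value = 0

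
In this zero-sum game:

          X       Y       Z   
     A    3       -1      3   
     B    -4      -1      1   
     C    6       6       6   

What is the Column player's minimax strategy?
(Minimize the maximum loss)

Column should play X or Y or Z (all achieve the minimum), value = 6

Work:
Column player minimizes Row's maximum payoff:
Column X: max payoff to Row = 6
Column Y: max payoff to Row = 6
Column Z: max payoff to Row = 6
Minimum is 6, achieved by columns X, Y, Z (tied).
Each of X or Y or Z is a minimax strategy.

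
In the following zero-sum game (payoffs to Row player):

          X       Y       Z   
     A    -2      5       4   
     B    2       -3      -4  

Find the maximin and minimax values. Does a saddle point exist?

Maximin = -2, Minimax = 2, Saddle: False

Work:
Row minimums: [-2, -4] → maximin = -2
Column maximums: [2, 5, 4] → minimax = 2
No saddle point (maximin ≠ minimax). Mixed strategy needed.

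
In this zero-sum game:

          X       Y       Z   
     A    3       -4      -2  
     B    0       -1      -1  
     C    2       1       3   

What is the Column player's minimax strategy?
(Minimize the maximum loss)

Column should play Y, value = 1

Work:
Column player minimizes Row's maximum payoff:
Column X: max payoff to Row = 3
Column Y: max payoff to Row = 1
Column Z: max payoff to Row = 3
Minimum is 1, achieved by column Y.
Minimax strategy: Y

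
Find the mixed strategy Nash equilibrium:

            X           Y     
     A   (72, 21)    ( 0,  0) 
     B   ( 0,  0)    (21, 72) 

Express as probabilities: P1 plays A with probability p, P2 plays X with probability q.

p = 0.7742, q = 0.2258

Work:
Find probabilities that make opponent indifferent:
P2 chooses q to make P1 indifferent between A and B
P1 chooses p to make P2 indifferent between X and Y
Mixed NE: P1 plays (A: 0.7742, B: 0.2258), P2 plays (X: 0.2258, Y: 0.7742)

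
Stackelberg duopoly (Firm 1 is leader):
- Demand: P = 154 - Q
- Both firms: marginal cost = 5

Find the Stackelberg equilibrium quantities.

q₁* (leader) = 74.5, q₂* (follower) = 37.25

Work:
Follower's reaction: q₂ = (a - c - q₁)/2
Leader substitutes: π₁ = q₁·(a - q₁ - (a-c-q₁)/2 - c)
FOC: q₁* = (154 - 5)/2 = 74.50
Then: q₂* = (154 - 5 - 74.5)/2 = 37.25
Leader has first-mover advantage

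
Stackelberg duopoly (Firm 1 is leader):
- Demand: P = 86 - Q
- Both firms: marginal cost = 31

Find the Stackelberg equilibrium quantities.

q₁* (leader) = 27.5, q₂* (follower) = 13.75

Work:
Follower's reaction: q₂ = (a - c - q₁)/2
Leader substitutes: π₁ = q₁·(a - q₁ - (a-c-q₁)/2 - c)
FOC: q₁* = (86 - 31)/2 = 27.50
Then: q₂* = (86 - 31 - 27.5)/2 = 13.75
Leader has first-mover advantage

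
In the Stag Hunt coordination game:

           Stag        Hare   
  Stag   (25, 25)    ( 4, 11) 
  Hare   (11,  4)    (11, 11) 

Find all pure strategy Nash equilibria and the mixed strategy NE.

Pure NE: (Stag, Stag) and (Hare, Hare); Mixed NE: p = 0.3333, q = 0.3333

Work:
Check pure NE:
(Stag, Stag): (25, 25) - no unilateral deviation beneficial
(Hare, Hare): (11, 11) - no unilateral deviation beneficial
Mixed NE: P1 plays Stag with p = 0.3333, P2 plays Stag with q = 0.3333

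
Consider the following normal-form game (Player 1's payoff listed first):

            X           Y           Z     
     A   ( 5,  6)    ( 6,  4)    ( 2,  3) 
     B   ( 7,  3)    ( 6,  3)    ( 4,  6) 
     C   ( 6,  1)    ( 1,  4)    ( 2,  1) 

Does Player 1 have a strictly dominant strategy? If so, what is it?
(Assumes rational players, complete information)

No strictly dominant strategy exists for Player 1

Work:
A strategy strictly dominates another if it gives a strictly higher payoff against every opponent action. Compare each pair of P1's strategies column-by-column:
  A vs B: [5 vs 7, 6 vs 6, 2 vs 4] → A does not strictly dominate B (column X: 5 ≤ 7)
  A vs C: [5 vs 6, 6 vs 1, 2 vs 2] → A does not strictly dominate C (column X: 5 ≤ 6)
  B vs A: [7 vs 5, 6 vs 6, 4 vs 2] → B does not strictly dominate A (column Y: 6 ≤ 6)
  B vs C: [7 vs 6, 6 vs 1, 4 vs 2] → B strictly dominates C
  C vs A: [6 vs 5, 1 vs 6, 2 vs 2] → C does not strictly dominate A (column Y: 1 ≤ 6)
  C vs B: [6 vs 7, 1 vs 6, 2 vs 4] → C does not strictly dominate B (column X: 6 ≤ 7)
No single strategy strictly dominates all others → no strictly dominant strategy.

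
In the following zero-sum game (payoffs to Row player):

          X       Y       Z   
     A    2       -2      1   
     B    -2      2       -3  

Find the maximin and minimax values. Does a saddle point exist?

Maximin = -2, Minimax = 1, Saddle: False

Work:
Row minimums: [-2, -3] → maximin = -2
Column maximums: [2, 2, 1] → minimax = 1
No saddle point (maximin ≠ minimax). Mixed strategy needed.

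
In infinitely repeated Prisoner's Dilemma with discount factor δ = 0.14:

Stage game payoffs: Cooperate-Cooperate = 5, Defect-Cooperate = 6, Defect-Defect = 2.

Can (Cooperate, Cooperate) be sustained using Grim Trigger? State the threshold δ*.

δ* = 0.25; since δ = 0.14 < 0.25, cooperation cannot be sustained

Work:
For Grim Trigger:
Cooperate forever: 5/(1-δ)
Defect then punished: 6 + 2·δ/(1-δ)
Need: 5/(1-δ) ≥ 6 + 2·δ/(1-δ)
Solving: δ ≥ (T-R)/(T-P) = (6-5)/(6-2) = 0.25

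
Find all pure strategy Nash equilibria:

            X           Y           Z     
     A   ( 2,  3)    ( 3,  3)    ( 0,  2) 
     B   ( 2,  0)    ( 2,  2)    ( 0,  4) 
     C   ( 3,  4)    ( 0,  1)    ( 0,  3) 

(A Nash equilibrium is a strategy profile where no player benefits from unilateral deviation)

Nash equilibrium: (A, Y), (B, Z), (C, X)

Work:
Best responses:
  P1 vs X: payoffs [2, 2, 3] → best response C (payoff 3)
  P1 vs Y: payoffs [3, 2, 0] → best response A (payoff 3)
  P1 vs Z: payoffs [0, 0, 0] → best response A/B/C (payoff 0)
  P2 vs A: payoffs [3, 3, 2] → best response X/Y (payoff 3)
  P2 vs B: payoffs [0, 2, 4] → best response Z (payoff 4)
  P2 vs C: payoffs [4, 1, 3] → best response X (payoff 4)
Mutual best responses: (A,Y), (B,Z), (C,X) → Nash equilibria.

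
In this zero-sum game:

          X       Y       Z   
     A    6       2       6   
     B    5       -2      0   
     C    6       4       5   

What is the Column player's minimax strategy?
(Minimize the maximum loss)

Column should play Y, value = 4

Work:
Column player minimizes Row's maximum payoff:
Column X: max payoff to Row = 6
Column Y: max payoff to Row = 4
Column Z: max payoff to Row = 6
Minimum is 4, achieved by column Y.
Minimax strategy: Y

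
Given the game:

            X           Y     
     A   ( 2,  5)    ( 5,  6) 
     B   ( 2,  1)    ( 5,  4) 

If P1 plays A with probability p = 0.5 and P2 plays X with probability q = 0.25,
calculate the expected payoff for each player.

E[P1] = 4.25, E[P2] = 4.5

Work:
E[P1] = p·q·π₁(A,X) + p·(1-q)·π₁(A,Y) + (1-p)·q·π₁(B,X) + (1-p)·(1-q)·π₁(B,Y)
= 0.5·0.25·2 + 0.5·0.75·5 + 0.5·0.25·2 + 0.5·0.75·5
= 4.25

E[P2] = 4.5 (similar calculation)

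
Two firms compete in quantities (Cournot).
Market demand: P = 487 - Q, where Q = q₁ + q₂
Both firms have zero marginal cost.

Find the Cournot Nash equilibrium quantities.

q₁* = q₂* = 162.33; P* = 162.33

Work:
Profit: π_i = P·q_i = (a - q_i - q_j)·q_i
FOC: ∂π_i/∂q_i = a - 2q_i - q_j = 0
Reaction function: q_i = (487 - q_j)/2
Symmetry: q* = 487/3 = 162.33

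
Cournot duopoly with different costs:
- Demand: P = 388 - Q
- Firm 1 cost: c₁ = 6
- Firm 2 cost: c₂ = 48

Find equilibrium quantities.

q₁* = 141.33, q₂* = 99.33

Work:
Reaction: q₁ = (388 - 6 - q₂)/2
Reaction: q₂ = (388 - 48 - q₁)/2
Solve simultaneously:
q₁* = (388 - 2×6 + 48)/3 = 141.33
q₂* = (388 - 2×48 + 6)/3 = 99.33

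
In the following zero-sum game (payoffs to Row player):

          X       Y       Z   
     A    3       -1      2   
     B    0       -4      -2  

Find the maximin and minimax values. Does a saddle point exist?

Maximin = -1, Minimax = -1, Saddle: True

Work:
Row minimums: [-1, -4] → maximin = -1
Column maximums: [3, -1, 2] → minimax = -1
Saddle point exists! Game value = -1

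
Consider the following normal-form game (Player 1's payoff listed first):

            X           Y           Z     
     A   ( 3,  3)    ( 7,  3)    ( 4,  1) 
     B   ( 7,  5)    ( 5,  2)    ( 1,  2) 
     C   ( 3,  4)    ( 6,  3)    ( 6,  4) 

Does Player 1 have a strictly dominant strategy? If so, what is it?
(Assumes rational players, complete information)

No strictly dominant strategy exists for Player 1

Work:
A strategy strictly dominates another if it gives a strictly higher payoff against every opponent action. Compare each pair of P1's strategies column-by-column:
  A vs B: [3 vs 7, 7 vs 5, 4 vs 1] → A does not strictly dominate B (column X: 3 ≤ 7)
  A vs C: [3 vs 3, 7 vs 6, 4 vs 6] → A does not strictly dominate C (column X: 3 ≤ 3)
  B vs A: [7 vs 3, 5 vs 7, 1 vs 4] → B does not strictly dominate A (column Y: 5 ≤ 7)
  B vs C: [7 vs 3, 5 vs 6, 1 vs 6] → B does not strictly dominate C (column Y: 5 ≤ 6)
  C vs A: [3 vs 3, 6 vs 7, 6 vs 4] → C does not strictly dominate A (column X: 3 ≤ 3)
  C vs B: [3 vs 7, 6 vs 5, 6 vs 1] → C does not strictly dominate B (column X: 3 ≤ 7)
No single strategy strictly dominates all others → no strictly dominant strategy.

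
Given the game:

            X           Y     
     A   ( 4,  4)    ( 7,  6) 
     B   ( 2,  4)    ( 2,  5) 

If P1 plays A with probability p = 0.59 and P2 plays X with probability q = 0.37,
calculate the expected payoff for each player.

E[P1] = 4.2951, E[P2] = 5.0017

Work:
E[P1] = p·q·π₁(A,X) + p·(1-q)·π₁(A,Y) + (1-p)·q·π₁(B,X) + (1-p)·(1-q)·π₁(B,Y)
= 0.59·0.37·4 + 0.59·0.63·7 + 0.41·0.37·2 + 0.41·0.63·2
= 4.2951

E[P2] = 5.0017 (similar calculation)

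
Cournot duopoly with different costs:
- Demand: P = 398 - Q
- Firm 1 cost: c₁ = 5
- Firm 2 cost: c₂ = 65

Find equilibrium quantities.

q₁* = 151.0, q₂* = 91.0

Work:
Reaction: q₁ = (398 - 5 - q₂)/2
Reaction: q₂ = (398 - 65 - q₁)/2
Solve simultaneously:
q₁* = (398 - 2×5 + 65)/3 = 151.0
q₂* = (398 - 2×65 + 5)/3 = 91.0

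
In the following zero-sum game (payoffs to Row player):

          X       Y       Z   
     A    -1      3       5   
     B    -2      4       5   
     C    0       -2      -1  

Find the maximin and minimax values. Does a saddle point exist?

Maximin = -1, Minimax = 0, Saddle: False

Work:
Row minimums: [-1, -2, -2] → maximin = -1
Column maximums: [0, 4, 5] → minimax = 0
No saddle point (maximin ≠ minimax). Mixed strategy needed.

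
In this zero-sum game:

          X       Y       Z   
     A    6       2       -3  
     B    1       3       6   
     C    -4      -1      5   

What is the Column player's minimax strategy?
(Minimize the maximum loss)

Column should play Y, value = 3

Work:
Column player minimizes Row's maximum payoff:
Column X: max payoff to Row = 6
Column Y: max payoff to Row = 3
Column Z: max payoff to Row = 6
Minimum is 3, achieved by column Y.
Minimax strategy: Y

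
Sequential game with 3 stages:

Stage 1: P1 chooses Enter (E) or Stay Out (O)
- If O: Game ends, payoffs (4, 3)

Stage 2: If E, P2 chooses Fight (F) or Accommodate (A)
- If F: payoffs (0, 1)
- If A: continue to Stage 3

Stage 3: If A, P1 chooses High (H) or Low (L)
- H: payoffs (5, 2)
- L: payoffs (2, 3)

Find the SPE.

SPE: (E, A, H); Outcome (5, 2)

Work:
Stage 3: P1 chooses H (5 vs 2)
Stage 2: P2: F->1, A->2 (anticipating H). Choose A
Stage 1: P1: O->4, E->5 (anticipating A, H). Choose E
SPE path: E -> A -> H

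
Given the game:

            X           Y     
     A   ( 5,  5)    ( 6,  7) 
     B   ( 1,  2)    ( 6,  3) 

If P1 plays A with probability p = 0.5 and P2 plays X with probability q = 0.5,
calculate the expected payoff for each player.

E[P1] = 4.5, E[P2] = 4.25

Work:
E[P1] = p·q·π₁(A,X) + p·(1-q)·π₁(A,Y) + (1-p)·q·π₁(B,X) + (1-p)·(1-q)·π₁(B,Y)
= 0.5·0.5·5 + 0.5·0.5·6 + 0.5·0.5·1 + 0.5·0.5·6
= 4.5

E[P2] = 4.25 (similar calculation)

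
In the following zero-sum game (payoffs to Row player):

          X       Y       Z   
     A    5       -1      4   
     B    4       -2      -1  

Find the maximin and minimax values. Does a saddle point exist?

Maximin = -1, Minimax = -1, Saddle: True

Work:
Row minimums: [-1, -2] → maximin = -1
Column maximums: [5, -1, 4] → minimax = -1
Saddle point exists! Game value = -1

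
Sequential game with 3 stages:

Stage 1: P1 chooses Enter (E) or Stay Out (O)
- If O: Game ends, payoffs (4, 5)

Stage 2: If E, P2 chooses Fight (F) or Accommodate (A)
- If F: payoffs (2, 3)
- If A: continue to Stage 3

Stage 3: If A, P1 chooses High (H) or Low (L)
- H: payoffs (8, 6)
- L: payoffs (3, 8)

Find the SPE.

SPE: (E, A, H); Outcome (8, 6)

Work:
Stage 3: P1 chooses H (8 vs 3)
Stage 2: P2: F->3, A->6 (anticipating H). Choose A
Stage 1: P1: O->4, E->8 (anticipating A, H). Choose E
SPE path: E -> A -> H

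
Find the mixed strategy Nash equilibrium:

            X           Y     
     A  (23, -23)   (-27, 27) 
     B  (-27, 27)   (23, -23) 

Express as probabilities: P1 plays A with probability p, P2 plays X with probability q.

p = 0.5, q = 0.5

Work:
Find probabilities that make opponent indifferent:
P2 chooses q to make P1 indifferent between A and B
P1 chooses p to make P2 indifferent between X and Y
Mixed NE: P1 plays (A: 0.5, B: 0.5), P2 plays (X: 0.5, Y: 0.5)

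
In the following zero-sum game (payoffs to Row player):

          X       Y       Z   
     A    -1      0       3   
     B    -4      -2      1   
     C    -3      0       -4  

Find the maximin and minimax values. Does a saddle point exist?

Maximin = -1, Minimax = -1, Saddle: True

Work:
Row minimums: [-1, -4, -4] → maximin = -1
Column maximums: [-1, 0, 3] → minimax = -1
Saddle point exists! Game value = -1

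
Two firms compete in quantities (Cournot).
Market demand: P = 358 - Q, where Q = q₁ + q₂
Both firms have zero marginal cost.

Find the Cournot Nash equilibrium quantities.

q₁* = q₂* = 119.33; P* = 119.33

Work:
Profit: π_i = P·q_i = (a - q_i - q_j)·q_i
FOC: ∂π_i/∂q_i = a - 2q_i - q_j = 0
Reaction function: q_i = (358 - q_j)/2
Symmetry: q* = 358/3 = 119.33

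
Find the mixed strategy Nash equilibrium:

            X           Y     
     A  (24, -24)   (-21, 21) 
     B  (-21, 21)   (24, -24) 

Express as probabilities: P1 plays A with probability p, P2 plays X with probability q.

p = 0.5, q = 0.5

Work:
Find probabilities that make opponent indifferent:
P2 chooses q to make P1 indifferent between A and B
P1 chooses p to make P2 indifferent between X and Y
Mixed NE: P1 plays (A: 0.5, B: 0.5), P2 plays (X: 0.5, Y: 0.5)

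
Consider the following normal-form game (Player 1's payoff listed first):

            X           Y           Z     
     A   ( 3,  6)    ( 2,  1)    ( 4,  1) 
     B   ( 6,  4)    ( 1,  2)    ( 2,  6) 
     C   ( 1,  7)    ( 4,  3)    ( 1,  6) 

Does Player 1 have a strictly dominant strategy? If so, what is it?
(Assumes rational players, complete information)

No strictly dominant strategy exists for Player 1

Work:
A strategy strictly dominates another if it gives a strictly higher payoff against every opponent action. Compare each pair of P1's strategies column-by-column:
  A vs B: [3 vs 6, 2 vs 1, 4 vs 2] → A does not strictly dominate B (column X: 3 ≤ 6)
  A vs C: [3 vs 1, 2 vs 4, 4 vs 1] → A does not strictly dominate C (column Y: 2 ≤ 4)
  B vs A: [6 vs 3, 1 vs 2, 2 vs 4] → B does not strictly dominate A (column Y: 1 ≤ 2)
  B vs C: [6 vs 1, 1 vs 4, 2 vs 1] → B does not strictly dominate C (column Y: 1 ≤ 4)
  C vs A: [1 vs 3, 4 vs 2, 1 vs 4] → C does not strictly dominate A (column X: 1 ≤ 3)
  C vs B: [1 vs 6, 4 vs 1, 1 vs 2] → C does not strictly dominate B (column X: 1 ≤ 6)
No single strategy strictly dominates all others → no strictly dominant strategy.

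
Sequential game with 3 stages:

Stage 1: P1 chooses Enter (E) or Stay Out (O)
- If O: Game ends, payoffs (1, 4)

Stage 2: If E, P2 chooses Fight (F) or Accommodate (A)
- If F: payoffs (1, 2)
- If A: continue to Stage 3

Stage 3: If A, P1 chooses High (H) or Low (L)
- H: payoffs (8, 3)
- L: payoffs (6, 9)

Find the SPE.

SPE: (E, A, H); Outcome (8, 3)

Work:
Stage 3: P1 chooses H (8 vs 6)
Stage 2: P2: F->2, A->3 (anticipating H). Choose A
Stage 1: P1: O->1, E->8 (anticipating A, H). Choose E
SPE path: E -> A -> H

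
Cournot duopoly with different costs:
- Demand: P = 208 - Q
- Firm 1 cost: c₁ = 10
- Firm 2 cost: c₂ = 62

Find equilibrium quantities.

q₁* = 83.33, q₂* = 31.33

Work:
Reaction: q₁ = (208 - 10 - q₂)/2
Reaction: q₂ = (208 - 62 - q₁)/2
Solve simultaneously:
q₁* = (208 - 2×10 + 62)/3 = 83.33
q₂* = (208 - 2×62 + 10)/3 = 31.33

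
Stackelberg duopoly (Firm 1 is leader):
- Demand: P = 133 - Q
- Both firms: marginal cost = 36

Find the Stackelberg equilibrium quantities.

q₁* (leader) = 48.5, q₂* (follower) = 24.25

Work:
Follower's reaction: q₂ = (a - c - q₁)/2
Leader substitutes: π₁ = q₁·(a - q₁ - (a-c-q₁)/2 - c)
FOC: q₁* = (133 - 36)/2 = 48.50
Then: q₂* = (133 - 36 - 48.5)/2 = 24.25
Leader has first-mover advantage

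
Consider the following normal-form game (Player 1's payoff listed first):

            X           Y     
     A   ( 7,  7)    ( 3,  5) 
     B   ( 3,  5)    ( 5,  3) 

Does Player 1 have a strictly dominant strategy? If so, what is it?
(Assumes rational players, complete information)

No strictly dominant strategy exists for Player 1

Work:
A strategy strictly dominates another if it gives a strictly higher payoff against every opponent action. Compare each pair of P1's strategies column-by-column:
  A vs B: [7 vs 3, 3 vs 5] → A does not strictly dominate B (column Y: 3 ≤ 5)
  B vs A: [3 vs 7, 5 vs 3] → B does not strictly dominate A (column X: 3 ≤ 7)
No single strategy strictly dominates all others → no strictly dominant strategy.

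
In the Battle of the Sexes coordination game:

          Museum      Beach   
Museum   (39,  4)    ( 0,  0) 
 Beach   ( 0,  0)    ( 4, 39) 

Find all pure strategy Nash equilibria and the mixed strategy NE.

Pure NE: (Museum, Museum) and (Beach, Beach); Mixed NE: p = 0.907, q = 0.093

Work:
Check pure NE:
(Museum, Museum): (39, 4) - no unilateral deviation beneficial
(Beach, Beach): (4, 39) - no unilateral deviation beneficial
Mixed NE: P1 plays Museum with p = 0.907, P2 plays Museum with q = 0.093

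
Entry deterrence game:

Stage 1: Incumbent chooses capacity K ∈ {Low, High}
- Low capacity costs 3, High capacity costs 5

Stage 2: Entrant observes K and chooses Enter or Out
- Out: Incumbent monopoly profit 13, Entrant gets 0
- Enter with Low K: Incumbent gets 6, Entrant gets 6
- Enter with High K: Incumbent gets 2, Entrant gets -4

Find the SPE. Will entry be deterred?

SPE: (High, Enter|Low, Out|High); Entry deterred. Incumbent net profit = 8

Work:
After Low K: Entrant enters (6 > 0)
After High K: Entrant stays out (-4 < 0)
Incumbent: Low → 6−3=3, High → 13−5=8
Incumbent chooses High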